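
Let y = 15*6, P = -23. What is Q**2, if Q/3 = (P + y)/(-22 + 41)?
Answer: 40401/361 ≈ 111.91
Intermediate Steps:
y = 90
Q = 201/19 (Q = 3*((-23 + 90)/(-22 + 41)) = 3*(67/19) = 201/19 ≈ 10.579)
Q**2 = (201/19)**2 = 40401/361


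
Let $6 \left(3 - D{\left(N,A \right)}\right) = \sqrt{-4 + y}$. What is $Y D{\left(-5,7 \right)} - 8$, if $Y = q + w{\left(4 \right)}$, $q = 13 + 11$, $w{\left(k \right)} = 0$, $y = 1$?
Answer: $64 - 4 i \sqrt{3} \approx 64.0 - 6.9282 i$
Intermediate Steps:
$D{\left(N,A \right)} = 3 - \frac{i \sqrt{3}}{6}$ ($D{\left(N,A \right)} = 3 - \frac{\sqrt{-4 + 1}}{6} = 3 - \frac{\sqrt{-3}}{6} = 3 - \frac{i \sqrt{3}}{6}$)
$q = 24$
$Y = 24$ ($Y = 24 + 0 = 24$)
$Y D{\left(-5,7 \right)} - 8 = 24 \left(3 - \frac{i \sqrt{3}}{6}\right) - 8 = \left(72 - 4 i \sqrt{3}\right) - 8 = 64 - 4 i \sqrt{3}$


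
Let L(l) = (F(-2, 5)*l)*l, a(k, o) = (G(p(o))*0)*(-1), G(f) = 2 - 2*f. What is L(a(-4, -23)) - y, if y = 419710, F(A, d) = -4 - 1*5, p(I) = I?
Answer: -419710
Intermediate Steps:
F(A, d) = -9 (F(A, d) = -4 - 5 = -9)
a(k, o) = 0 (a(k, o) = ((2 - 2*o)*0)*(-1) = 0*(-1) = 0)
L(l) = -9*l**2 (L(l) = (-9*l)*l = -9*l**2)
L(a(-4, -23)) - y = -9*0**2 - 1*419710 = -9*0 - 419710 = 0 - 419710 = -419710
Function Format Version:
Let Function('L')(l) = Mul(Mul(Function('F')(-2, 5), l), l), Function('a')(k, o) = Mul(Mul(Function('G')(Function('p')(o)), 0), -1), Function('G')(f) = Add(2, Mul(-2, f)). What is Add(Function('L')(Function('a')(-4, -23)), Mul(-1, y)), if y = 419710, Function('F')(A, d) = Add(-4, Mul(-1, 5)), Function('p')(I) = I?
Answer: -419710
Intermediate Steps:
Function('F')(A, d) = -9 (Function('F')(A, d) = Add(-4, -5) = -9)
Function('a')(k, o) = 0 (Function('a')(k, o) = Mul(Mul(Add(2, Mul(-2, o)), 0), -1) = Mul(0, -1) = 0)
Function('L')(l) = Mul(-9, Pow(l, 2)) (Function('L')(l) = Mul(Mul(-9, l), l) = Mul(-9, Pow(l, 2)))
Add(Function('L')(Function('a')(-4, -23)), Mul(-1, y)) = Add(Mul(-9, Pow(0, 2)), Mul(-1, 419710)) = Add(Mul(-9, 0), -419710) = Add(0, -419710) = -419710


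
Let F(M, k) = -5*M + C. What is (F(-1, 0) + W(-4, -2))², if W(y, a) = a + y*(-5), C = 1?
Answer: 576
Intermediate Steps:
F(M, k) = 1 - 5*M (F(M, k) = -5*M + 1 = 1 - 5*M)
W(y, a) = a - 5*y
(F(-1, 0) + W(-4, -2))² = ((1 - 5*(-1)) + (-2 - 5*(-4)))² = ((1 + 5) + (-2 + 20))² = (6 + 18)² = 24² = 576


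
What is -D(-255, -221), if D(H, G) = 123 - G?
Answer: -344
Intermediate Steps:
-D(-255, -221) = -(123 - 1*(-221)) = -(123 + 221) = -1*344 = -344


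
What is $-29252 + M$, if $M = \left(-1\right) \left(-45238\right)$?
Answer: $15986$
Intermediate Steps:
$M = 45238$
$-29252 + M = -29252 + 45238 = 15986$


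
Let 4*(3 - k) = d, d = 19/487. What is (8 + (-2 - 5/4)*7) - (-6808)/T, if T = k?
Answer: 52704261/23300 ≈ 2262.0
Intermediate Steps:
d = 19/487 (d = 19*(1/487) = 19/487 ≈ 0.039014)
k = 5825/1948 (k = 3 - ¼*19/487 = 3 - 19/1948 = 5825/1948 ≈ 2.9902)
T = 5825/1948 ≈ 2.9902
(8 + (-2 - 5/4)*7) - (-6808)/T = (8 + (-2 - 5/4)*7) - (-6808)/5825/1948 = (8 + (-2 - 5*¼)*7) - (-6808)*1948/5825 = (8 + (-2 - 5/4)*7) - 92*(-144152/5825) = (8 - 13/4*7) + 13261984/5825 = (8 - 91/4) + 13261984/5825 = -59/4 + 13261984/5825 = 52704261/23300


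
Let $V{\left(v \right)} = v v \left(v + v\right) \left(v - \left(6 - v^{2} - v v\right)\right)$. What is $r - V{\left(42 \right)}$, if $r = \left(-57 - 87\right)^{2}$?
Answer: $-528078528$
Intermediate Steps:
$V{\left(v \right)} = 2 v^{3} \left(-6 + v + 2 v^{2}\right)$ ($V{\left(v \right)} = v^{2} \cdot 2 v \left(v + \left(\left(v^{2} + v^{2}\right) - 6\right)\right) = v^{2} \cdot 2 v \left(v + \left(2 v^{2} - 6\right)\right) = v^{2} \cdot 2 v \left(v + \left(-6 + 2 v^{2}\right)\right) = v^{2} \cdot 2 v \left(-6 + v + 2 v^{2}\right) = 2 v^{3} \left(-6 + v + 2 v^{2}\right)$)
$r = 20736$ ($r = \left(-57 - 87\right)^{2} = \left(-144\right)^{2} = 20736$)
$r - V{\left(42 \right)} = 20736 - 2 \cdot 42^{3} \left(-6 + 42 + 2 \cdot 42^{2}\right) = 20736 - 2 \cdot 74088 \left(-6 + 42 + 2 \cdot 1764\right) = 20736 - 2 \cdot 74088 \left(-6 + 42 + 3528\right) = 20736 - 2 \cdot 74088 \cdot 3564 = 20736 - 528099264 = -528078528$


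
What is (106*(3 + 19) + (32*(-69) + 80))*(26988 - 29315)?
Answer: -474708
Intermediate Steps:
(106*(3 + 19) + (32*(-69) + 80))*(26988 - 29315) = (106*22 + (-2208 + 80))*(-2327) = (2332 - 2128)*(-2327) = 204*(-2327) = -474708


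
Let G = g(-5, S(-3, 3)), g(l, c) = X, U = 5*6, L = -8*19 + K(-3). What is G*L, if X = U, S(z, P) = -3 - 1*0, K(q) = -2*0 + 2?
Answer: -4500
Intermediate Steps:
K(q) = 2 (K(q) = 0 + 2 = 2)
S(z, P) = -3 (S(z, P) = -3 + 0 = -3)
L = -150 (L = -8*19 + 2 = -152 + 2 = -150)
U = 30
X = 30
g(l, c) = 30
G = 30
G*L = 30*(-150) = -4500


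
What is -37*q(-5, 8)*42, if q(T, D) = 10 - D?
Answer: -3108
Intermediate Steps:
-37*q(-5, 8)*42 = -37*(10 - 1*8)*42 = -37*(10 - 8)*42 = -37*2*42 = -74*42 = -3108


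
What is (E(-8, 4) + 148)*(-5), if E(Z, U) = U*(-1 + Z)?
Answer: -560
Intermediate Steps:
(E(-8, 4) + 148)*(-5) = (4*(-1 - 8) + 148)*(-5) = (4*(-9) + 148)*(-5) = (-36 + 148)*(-5) = 112*(-5) = -560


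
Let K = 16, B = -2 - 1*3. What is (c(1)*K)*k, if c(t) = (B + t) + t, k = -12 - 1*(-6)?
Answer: 288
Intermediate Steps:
B = -5 (B = -2 - 3 = -5)
k = -6 (k = -12 + 6 = -6)
c(t) = -5 + 2*t (c(t) = (-5 + t) + t = -5 + 2*t)
(c(1)*K)*k = ((-5 + 2*1)*16)*(-6) = ((-5 + 2)*16)*(-6) = -3*16*(-6) = -48*(-6) = 288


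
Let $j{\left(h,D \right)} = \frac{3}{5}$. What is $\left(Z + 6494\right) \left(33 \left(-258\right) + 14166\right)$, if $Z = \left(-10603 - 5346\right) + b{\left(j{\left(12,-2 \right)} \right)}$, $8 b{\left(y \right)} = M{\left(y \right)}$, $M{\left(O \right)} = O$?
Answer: $- \frac{534392361}{10} \approx -5.3439 \cdot 10^{7}$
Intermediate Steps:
$j{\left(h,D \right)} = \frac{3}{5}$ ($j{\left(h,D \right)} = 3 \cdot \frac{1}{5} = \frac{3}{5}$)
$b{\left(y \right)} = \frac{y}{8}$
$Z = - \frac{637957}{40}$ ($Z = \left(-10603 - 5346\right) + \frac{1}{8} \cdot \frac{3}{5} = -15949 + \frac{3}{40} = - \frac{637957}{40} \approx -15949.0$)
$\left(Z + 6494\right) \left(33 \left(-258\right) + 14166\right) = \left(- \frac{637957}{40} + 6494\right) \left(33 \left(-258\right) + 14166\right) = - \frac{378197 \left(-8514 + 14166\right)}{40} = \left(- \frac{378197}{40}\right) 5652 = - \frac{534392361}{10}$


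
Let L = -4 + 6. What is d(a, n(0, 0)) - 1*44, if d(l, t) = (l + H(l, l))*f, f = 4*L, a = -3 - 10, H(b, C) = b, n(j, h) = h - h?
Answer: -252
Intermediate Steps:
n(j, h) = 0
L = 2
a = -13
f = 8 (f = 4*2 = 8)
d(l, t) = 16*l (d(l, t) = (l + l)*8 = (2*l)*8 = 16*l)
d(a, n(0, 0)) - 1*44 = 16*(-13) - 1*44 = -208 - 44 = -252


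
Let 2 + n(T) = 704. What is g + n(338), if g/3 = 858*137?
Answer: 353340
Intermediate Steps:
n(T) = 702 (n(T) = -2 + 704 = 702)
g = 352638 (g = 3*(858*137) = 3*117546 = 352638)
g + n(338) = 352638 + 702 = 353340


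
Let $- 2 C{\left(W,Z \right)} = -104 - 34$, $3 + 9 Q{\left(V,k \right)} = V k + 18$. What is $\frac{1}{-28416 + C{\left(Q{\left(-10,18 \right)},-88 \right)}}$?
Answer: $- \frac{1}{28347} \approx -3.5277 \cdot 10^{-5}$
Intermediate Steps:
$Q{\left(V,k \right)} = \frac{5}{3} + \frac{V k}{9}$ ($Q{\left(V,k \right)} = - \frac{1}{3} + \frac{V k + 18}{9} = - \frac{1}{3} + \frac{18 + V k}{9} = - \frac{1}{3} + \left(2 + \frac{V k}{9}\right) = \frac{5}{3} + \frac{V k}{9}$)
$C{\left(W,Z \right)} = 69$ ($C{\left(W,Z \right)} = - \frac{-104 - 34}{2} = \left(- \frac{1}{2}\right) \left(-138\right) = 69$)
$\frac{1}{-28416 + C{\left(Q{\left(-10,18 \right)},-88 \right)}} = \frac{1}{-28416 + 69} = \frac{1}{-28347} = - \frac{1}{28347}$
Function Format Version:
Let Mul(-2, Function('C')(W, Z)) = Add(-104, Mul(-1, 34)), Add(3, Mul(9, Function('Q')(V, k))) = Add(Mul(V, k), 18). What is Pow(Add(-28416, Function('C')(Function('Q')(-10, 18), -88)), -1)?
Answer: Rational(-1, 28347) ≈ -3.5277e-5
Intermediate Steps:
Function('Q')(V, k) = Add(Rational(5, 3), Mul(Rational(1, 9), V, k)) (Function('Q')(V, k) = Add(Rational(-1, 3), Mul(Rational(1, 9), Add(Mul(V, k), 18))) = Add(Rational(-1, 3), Mul(Rational(1, 9), Add(18, Mul(V, k)))) = Add(Rational(-1, 3), Add(2, Mul(Rational(1, 9), V, k))) = Add(Rational(5, 3), Mul(Rational(1, 9), V, k)))
Function('C')(W, Z) = 69 (Function('C')(W, Z) = Mul(Rational(-1, 2), Add(-104, Mul(-1, 34))) = Mul(Rational(-1, 2), Add(-104, -34)) = Mul(Rational(-1, 2), -138) = 69)
Pow(Add(-28416, Function('C')(Function('Q')(-10, 18), -88)), -1) = Pow(Add(-28416, 69), -1) = Pow(-28347, -1) = Rational(-1, 28347)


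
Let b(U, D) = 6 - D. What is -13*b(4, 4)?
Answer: -26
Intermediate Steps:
-13*b(4, 4) = -13*(6 - 1*4) = -13*(6 - 4) = -13*2 = -26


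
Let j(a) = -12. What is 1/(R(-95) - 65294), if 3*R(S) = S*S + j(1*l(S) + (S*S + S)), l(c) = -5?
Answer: -3/186869 ≈ -1.6054e-5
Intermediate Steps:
R(S) = -4 + S²/3 (R(S) = (S*S - 12)/3 = (S² - 12)/3 = (-12 + S²)/3 = -4 + S²/3)
1/(R(-95) - 65294) = 1/((-4 + (⅓)*(-95)²) - 65294) = 1/((-4 + (⅓)*9025) - 65294) = 1/((-4 + 9025/3) - 65294) = 1/(9013/3 - 65294) = 1/(-186869/3) = -3/186869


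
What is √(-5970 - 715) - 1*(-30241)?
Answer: 30241 + I*√6685 ≈ 30241.0 + 81.762*I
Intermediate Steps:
√(-5970 - 715) - 1*(-30241) = √(-6685) + 30241 = I*√6685 + 30241 = 30241 + I*√6685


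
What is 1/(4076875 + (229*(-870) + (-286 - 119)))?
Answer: 1/3877240 ≈ 2.5792e-7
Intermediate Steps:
1/(4076875 + (229*(-870) + (-286 - 119))) = 1/(4076875 + (-199230 - 405)) = 1/(4076875 - 199635) = 1/3877240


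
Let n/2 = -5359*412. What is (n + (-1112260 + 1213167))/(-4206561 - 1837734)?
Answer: 1438303/2014765 ≈ 0.71388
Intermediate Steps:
n = -4415816 (n = 2*(-5359*412) = 2*(-2207908) = -4415816)
(n + (-1112260 + 1213167))/(-4206561 - 1837734) = (-4415816 + (-1112260 + 1213167))/(-4206561 - 1837734) = (-4415816 + 100907)/(-6044295) = -4314909*(-1/6044295) = 1438303/2014765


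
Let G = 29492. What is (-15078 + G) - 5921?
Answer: 8493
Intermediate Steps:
(-15078 + G) - 5921 = (-15078 + 29492) - 5921 = 14414 - 5921 = 8493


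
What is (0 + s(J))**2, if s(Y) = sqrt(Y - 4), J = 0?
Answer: -4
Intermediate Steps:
s(Y) = sqrt(-4 + Y)
(0 + s(J))**2 = (0 + sqrt(-4 + 0))**2 = (0 + sqrt(-4))**2 = (0 + 2*I)**2 = (2*I)**2 = -4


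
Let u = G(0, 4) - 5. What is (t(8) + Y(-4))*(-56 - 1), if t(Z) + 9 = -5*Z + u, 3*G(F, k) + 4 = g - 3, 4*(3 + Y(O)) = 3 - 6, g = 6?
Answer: 13243/4 ≈ 3310.8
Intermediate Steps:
Y(O) = -15/4 (Y(O) = -3 + (3 - 6)/4 = -3 + (¼)*(-3) = -3 - ¾ = -15/4)
G(F, k) = -⅓ (G(F, k) = -4/3 + (6 - 3)/3 = -4/3 + (⅓)*3 = -4/3 + 1 = -⅓)
u = -16/3 (u = -⅓ - 5 = -16/3 ≈ -5.3333)
t(Z) = -43/3 - 5*Z (t(Z) = -9 + (-5*Z - 16/3) = -9 + (-16/3 - 5*Z) = -43/3 - 5*Z)
(t(8) + Y(-4))*(-56 - 1) = ((-43/3 - 5*8) - 15/4)*(-56 - 1) = ((-43/3 - 40) - 15/4)*(-57) = (-163/3 - 15/4)*(-57) = -697/12*(-57) = 13243/4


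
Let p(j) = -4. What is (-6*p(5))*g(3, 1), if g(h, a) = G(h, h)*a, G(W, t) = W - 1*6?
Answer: -72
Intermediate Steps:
G(W, t) = -6 + W (G(W, t) = W - 6 = -6 + W)
g(h, a) = a*(-6 + h) (g(h, a) = (-6 + h)*a = a*(-6 + h))
(-6*p(5))*g(3, 1) = (-6*(-4))*(1*(-6 + 3)) = 24*(1*(-3)) = 24*(-3) = -72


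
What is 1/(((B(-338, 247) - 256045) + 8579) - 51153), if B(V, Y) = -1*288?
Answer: -1/298907 ≈ -3.3455e-6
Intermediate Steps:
B(V, Y) = -288
1/(((B(-338, 247) - 256045) + 8579) - 51153) = 1/(((-288 - 256045) + 8579) - 51153) = 1/((-256333 + 8579) - 51153) = 1/(-247754 - 51153) = 1/(-298907) = -1/298907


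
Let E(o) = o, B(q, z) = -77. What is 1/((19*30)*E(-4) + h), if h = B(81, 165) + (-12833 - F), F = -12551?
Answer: -1/2639 ≈ -0.00037893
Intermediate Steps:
h = -359 (h = -77 + (-12833 - 1*(-12551)) = -77 + (-12833 + 12551) = -77 - 282 = -359)
1/((19*30)*E(-4) + h) = 1/((19*30)*(-4) - 359) = 1/(570*(-4) - 359) = 1/(-2280 - 359) = 1/(-2639) = -1/2639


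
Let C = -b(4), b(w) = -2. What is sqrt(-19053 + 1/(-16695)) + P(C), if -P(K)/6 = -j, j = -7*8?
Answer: -336 + 2*I*sqrt(147514161445)/5565 ≈ -336.0 + 138.03*I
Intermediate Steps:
C = 2 (C = -1*(-2) = 2)
j = -56
P(K) = -336 (P(K) = -(-6)*(-56) = -6*56 = -336)
sqrt(-19053 + 1/(-16695)) + P(C) = sqrt(-19053 + 1/(-16695)) - 336 = sqrt(-19053 - 1/16695) - 336 = sqrt(-318089836/16695) - 336 = 2*I*sqrt(147514161445)/5565 - 336 = -336 + 2*I*sqrt(147514161445)/5565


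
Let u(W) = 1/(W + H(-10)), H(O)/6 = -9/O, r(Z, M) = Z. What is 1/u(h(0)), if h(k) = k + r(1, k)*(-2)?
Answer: 17/5 ≈ 3.4000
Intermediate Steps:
H(O) = -54/O (H(O) = 6*(-9/O) = -54/O)
h(k) = -2 + k (h(k) = k + 1*(-2) = k - 2 = -2 + k)
u(W) = 1/(27/5 + W) (u(W) = 1/(W - 54/(-10)) = 1/(W - 54*(-1/10)) = 1/(W + 27/5) = 1/(27/5 + W))
1/u(h(0)) = 1/(5/(27 + 5*(-2 + 0))) = 1/(5/(27 + 5*(-2))) = 1/(5/(27 - 10)) = 1/(5/17) = 17/5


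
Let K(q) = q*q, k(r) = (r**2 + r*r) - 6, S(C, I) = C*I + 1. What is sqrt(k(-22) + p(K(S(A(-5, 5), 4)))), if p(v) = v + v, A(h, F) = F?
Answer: 2*sqrt(461) ≈ 42.942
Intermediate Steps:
S(C, I) = 1 + C*I
k(r) = -6 + 2*r**2 (k(r) = (r**2 + r**2) - 6 = 2*r**2 - 6 = -6 + 2*r**2)
K(q) = q**2
p(v) = 2*v
sqrt(k(-22) + p(K(S(A(-5, 5), 4)))) = sqrt((-6 + 2*(-22)**2) + 2*(1 + 5*4)**2) = sqrt((-6 + 2*484) + 2*(1 + 20)**2) = sqrt((-6 + 968) + 2*21**2) = sqrt(962 + 2*441) = sqrt(962 + 882) = sqrt(1844) = 2*sqrt(461)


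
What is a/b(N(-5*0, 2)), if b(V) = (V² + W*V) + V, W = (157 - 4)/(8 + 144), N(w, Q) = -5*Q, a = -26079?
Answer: -660668/2025 ≈ -326.26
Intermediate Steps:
W = 153/152 ≈ 1.0066
b(V) = V² + 305*V/152 (b(V) = (V² + 153*V/152) + V = V² + 305*V/152)
a/b(N(-5*0, 2)) = -26079*(-76/(5*(305 + 152*(-5*2)))) = -26079*(-76/(5*(305 + 152*(-10)))) = -26079*(-76/(5*(305 - 1520))) = -26079/((1/152)*(-10)*(-1215)) = -26079/6075/76 = -26079*76/6075 = -660668/2025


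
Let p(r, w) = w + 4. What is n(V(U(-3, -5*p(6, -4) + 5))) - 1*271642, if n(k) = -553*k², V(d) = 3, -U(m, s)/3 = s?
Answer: -276619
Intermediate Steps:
p(r, w) = 4 + w
U(m, s) = -3*s
n(V(U(-3, -5*p(6, -4) + 5))) - 1*271642 = -553*3² - 1*271642 = -553*9 - 271642 = -4977 - 271642 = -276619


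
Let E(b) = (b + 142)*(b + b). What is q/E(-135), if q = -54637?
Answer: 54637/1890 ≈ 28.908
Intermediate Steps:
E(b) = 2*b*(142 + b) (E(b) = (142 + b)*(2*b) = 2*b*(142 + b))
q/E(-135) = -54637*(-1/(270*(142 - 135))) = -54637/(2*(-135)*7) = -54637/(-1890) = -54637*(-1/1890) = 54637/1890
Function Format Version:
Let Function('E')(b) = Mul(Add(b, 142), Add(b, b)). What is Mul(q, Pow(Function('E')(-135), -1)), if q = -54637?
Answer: Rational(54637, 1890) ≈ 28.908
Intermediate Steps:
Function('E')(b) = Mul(2, b, Add(142, b)) (Function('E')(b) = Mul(Add(142, b), Mul(2, b)) = Mul(2, b, Add(142, b)))
Mul(q, Pow(Function('E')(-135), -1)) = Mul(-54637, Pow(Mul(2, -135, Add(142, -135)), -1)) = Mul(-54637, Pow(Mul(2, -135, 7), -1)) = Mul(-54637, Pow(-1890, -1)) = Mul(-54637, Rational(-1, 1890)) = Rational(54637, 1890)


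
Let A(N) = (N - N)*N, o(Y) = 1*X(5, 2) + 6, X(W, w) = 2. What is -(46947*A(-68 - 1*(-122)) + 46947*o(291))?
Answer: -375576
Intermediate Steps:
o(Y) = 8 (o(Y) = 1*2 + 6 = 2 + 6 = 8)
A(N) = 0 (A(N) = 0*N = 0)
-(46947*A(-68 - 1*(-122)) + 46947*o(291)) = -46947/(1/(8 + 0)) = -46947/(1/8) = -46947/⅛ = -46947*8 = -375576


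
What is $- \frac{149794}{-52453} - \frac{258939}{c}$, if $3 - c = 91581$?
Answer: $\frac{9099987433}{1601180278} \approx 5.6833$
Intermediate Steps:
$c = -91578$ ($c = 3 - 91581 = -91578$)
$- \frac{149794}{-52453} - \frac{258939}{c} = - \frac{149794}{-52453} - \frac{258939}{-91578} = \left(-149794\right) \left(- \frac{1}{52453}\right) - - \frac{86313}{30526} = \frac{149794}{52453} + \frac{86313}{30526} = \frac{9099987433}{1601180278}$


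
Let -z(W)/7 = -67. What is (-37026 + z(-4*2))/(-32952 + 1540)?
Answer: 36557/31412 ≈ 1.1638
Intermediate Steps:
z(W) = 469 (z(W) = -7*(-67) = 469)
(-37026 + z(-4*2))/(-32952 + 1540) = (-37026 + 469)/(-32952 + 1540) = -36557/(-31412) = -36557*(-1/31412) = 36557/31412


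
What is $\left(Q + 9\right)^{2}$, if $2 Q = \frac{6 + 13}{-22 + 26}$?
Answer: $\frac{8281}{64} \approx 129.39$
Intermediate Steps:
$Q = \frac{19}{8}$ ($Q = \frac{\left(6 + 13\right) \frac{1}{-22 + 26}}{2} = \frac{19 \cdot \frac{1}{4}}{2} = \frac{1}{2} \cdot \frac{19}{4} = \frac{19}{8} \approx 2.375$)
$\left(Q + 9\right)^{2} = \left(\frac{19}{8} + 9\right)^{2} = \left(\frac{91}{8}\right)^{2} = \frac{8281}{64}$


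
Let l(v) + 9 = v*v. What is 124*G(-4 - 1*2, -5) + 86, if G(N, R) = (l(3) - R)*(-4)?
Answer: -2394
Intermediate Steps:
l(v) = -9 + v² (l(v) = -9 + v*v = -9 + v²)
G(N, R) = 4*R (G(N, R) = ((-9 + 3²) - R)*(-4) = ((-9 + 9) - R)*(-4) = (0 - R)*(-4) = -R*(-4) = 4*R)
124*G(-4 - 1*2, -5) + 86 = 124*(4*(-5)) + 86 = 124*(-20) + 86 = -2480 + 86 = -2394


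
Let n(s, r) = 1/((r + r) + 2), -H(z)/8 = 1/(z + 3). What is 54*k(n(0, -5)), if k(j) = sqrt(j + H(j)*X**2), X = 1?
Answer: 27*I*sqrt(24610)/46 ≈ 92.079*I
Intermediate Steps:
H(z) = -8/(3 + z) (H(z) = -8/(z + 3) = -8/(3 + z))
n(s, r) = 1/(2 + 2*r) (n(s, r) = 1/(2*r + 2) = 1/(2 + 2*r))
k(j) = sqrt(j - 8/(3 + j)) (k(j) = sqrt(j - 8/(3 + j)*1**2) = sqrt(j - 8/(3 + j)*1) = sqrt(j - 8/(3 + j)))
54*k(n(0, -5)) = 54*sqrt((-8 + (1/(2*(1 - 5)))*(3 + 1/(2*(1 - 5))))/(3 + 1/(2*(1 - 5)))) = 54*sqrt((-8 + ((1/2)/(-4))*(3 + (1/2)/(-4)))/(3 + (1/2)/(-4))) = 54*sqrt((-8 + ((1/2)*(-1/4))*(3 + (1/2)*(-1/4)))/(3 + (1/2)*(-1/4))) = 54*sqrt((-8 - (3 - 1/8)/8)/(3 - 1/8)) = 54*sqrt((-8 - 1/8*23/8)/(23/8)) = 54*sqrt(8*(-8 - 23/64)/23) = 54*sqrt((8/23)*(-535/64)) = 54*sqrt(-535/184) = 54*(I*sqrt(24610)/92) = 27*I*sqrt(24610)/46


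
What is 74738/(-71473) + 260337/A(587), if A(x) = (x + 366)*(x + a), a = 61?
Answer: -9182312357/14712574104 ≈ -0.62411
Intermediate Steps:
A(x) = (61 + x)*(366 + x) (A(x) = (x + 366)*(x + 61) = (366 + x)*(61 + x) = (61 + x)*(366 + x))
74738/(-71473) + 260337/A(587) = 74738/(-71473) + 260337/(22326 + 587² + 427*587) = 74738*(-1/71473) + 260337/(22326 + 344569 + 250649) = -74738/71473 + 260337/617544 = -74738/71473 + 260337*(1/617544) = -74738/71473 + 86779/205848 = -9182312357/14712574104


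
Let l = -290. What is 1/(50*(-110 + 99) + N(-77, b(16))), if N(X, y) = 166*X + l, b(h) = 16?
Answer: -1/13622 ≈ -7.3411e-5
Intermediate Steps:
N(X, y) = -290 + 166*X (N(X, y) = 166*X - 290 = -290 + 166*X)
1/(50*(-110 + 99) + N(-77, b(16))) = 1/(50*(-110 + 99) + (-290 + 166*(-77))) = 1/(50*(-11) + (-290 - 12782)) = 1/(-550 - 13072) = 1/(-13622) = -1/13622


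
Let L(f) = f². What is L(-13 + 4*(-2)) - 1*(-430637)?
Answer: 431078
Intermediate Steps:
L(-13 + 4*(-2)) - 1*(-430637) = (-13 + 4*(-2))² - 1*(-430637) = (-13 - 8)² + 430637 = (-21)² + 430637 = 441 + 430637 = 431078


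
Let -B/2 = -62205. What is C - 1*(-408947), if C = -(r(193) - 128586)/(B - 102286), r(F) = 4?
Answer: 4523836005/11062 ≈ 4.0895e+5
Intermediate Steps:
B = 124410 (B = -2*(-62205) = 124410)
C = 64291/11062 (C = -(4 - 128586)/(124410 - 102286) = -(-128582)/22124 = -1*(-64291/11062) = 64291/11062 ≈ 5.8119)
C - 1*(-408947) = 64291/11062 - 1*(-408947) = 64291/11062 + 408947 = 4523836005/11062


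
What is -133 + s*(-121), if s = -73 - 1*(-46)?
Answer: 3134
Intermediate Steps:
s = -27 (s = -73 + 46 = -27)
-133 + s*(-121) = -133 - 27*(-121) = -133 + 3267 = 3134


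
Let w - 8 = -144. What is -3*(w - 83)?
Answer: 657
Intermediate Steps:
w = -136 (w = 8 - 144 = -136)
-3*(w - 83) = -3*(-136 - 83) = -3*(-219) = 657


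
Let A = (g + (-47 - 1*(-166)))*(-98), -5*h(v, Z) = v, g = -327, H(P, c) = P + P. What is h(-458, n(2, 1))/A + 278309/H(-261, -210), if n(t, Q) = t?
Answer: -7091253551/13300560 ≈ -533.15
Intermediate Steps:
H(P, c) = 2*P
h(v, Z) = -v/5
A = 20384 (A = (-327 + (-47 - 1*(-166)))*(-98) = (-327 + (-47 + 166))*(-98) = (-327 + 119)*(-98) = -208*(-98) = 20384)
h(-458, n(2, 1))/A + 278309/H(-261, -210) = -⅕*(-458)/20384 + 278309/((2*(-261))) = (458/5)*(1/20384) + 278309/(-522) = 229/50960 + 278309*(-1/522) = 229/50960 - 278309/522 = -7091253551/13300560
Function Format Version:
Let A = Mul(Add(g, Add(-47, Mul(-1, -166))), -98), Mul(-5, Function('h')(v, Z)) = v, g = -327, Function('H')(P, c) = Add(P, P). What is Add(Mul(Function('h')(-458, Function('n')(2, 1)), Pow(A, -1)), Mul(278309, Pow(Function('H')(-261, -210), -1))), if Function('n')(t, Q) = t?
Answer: Rational(-7091253551, 13300560) ≈ -533.15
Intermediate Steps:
Function('H')(P, c) = Mul(2, P)
Function('h')(v, Z) = Mul(Rational(-1, 5), v)
A = 20384 (A = Mul(Add(-327, Add(-47, Mul(-1, -166))), -98) = Mul(Add(-327, Add(-47, 166)), -98) = Mul(Add(-327, 119), -98) = Mul(-208, -98) = 20384)
Add(Mul(Function('h')(-458, Function('n')(2, 1)), Pow(A, -1)), Mul(278309, Pow(Function('H')(-261, -210), -1))) = Add(Mul(Mul(Rational(-1, 5), -458), Pow(20384, -1)), Mul(278309, Pow(Mul(2, -261), -1))) = Add(Mul(Rational(458, 5), Rational(1, 20384)), Mul(278309, Pow(-522, -1))) = Add(Rational(229, 50960), Mul(278309, Rational(-1, 522))) = Add(Rational(229, 50960), Rational(-278309, 522)) = Rational(-7091253551, 13300560)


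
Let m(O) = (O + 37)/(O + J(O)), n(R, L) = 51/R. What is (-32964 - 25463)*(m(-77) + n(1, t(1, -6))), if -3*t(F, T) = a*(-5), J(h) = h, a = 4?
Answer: -230611369/77 ≈ -2.9950e+6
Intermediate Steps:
t(F, T) = 20/3 (t(F, T) = -4*(-5)/3 = -1/3*(-20) = 20/3)
m(O) = (37 + O)/(2*O) (m(O) = (O + 37)/(O + O) = (37 + O)/((2*O)) = (37 + O)*(1/(2*O)) = (37 + O)/(2*O))
(-32964 - 25463)*(m(-77) + n(1, t(1, -6))) = (-32964 - 25463)*((1/2)*(37 - 77)/(-77) + 51/1) = -58427*((1/2)*(-1/77)*(-40) + 51*1) = -58427*(20/77 + 51) = -58427*3947/77 = -230611369/77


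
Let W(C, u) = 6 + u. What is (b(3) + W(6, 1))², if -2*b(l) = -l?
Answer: 289/4 ≈ 72.250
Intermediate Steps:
b(l) = l/2 (b(l) = -(-1)*l/2 = l/2)
(b(3) + W(6, 1))² = ((½)*3 + (6 + 1))² = (3/2 + 7)² = (17/2)² = 289/4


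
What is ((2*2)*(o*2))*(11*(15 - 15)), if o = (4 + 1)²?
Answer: 0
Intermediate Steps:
o = 25 (o = 5² = 25)
((2*2)*(o*2))*(11*(15 - 15)) = ((2*2)*(25*2))*(11*(15 - 15)) = (4*50)*(11*0) = 200*0 = 0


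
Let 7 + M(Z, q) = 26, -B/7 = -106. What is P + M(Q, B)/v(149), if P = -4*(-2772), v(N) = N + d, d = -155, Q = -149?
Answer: 66509/6 ≈ 11085.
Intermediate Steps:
v(N) = -155 + N (v(N) = N - 155 = -155 + N)
P = 11088
B = 742 (B = -7*(-106) = 742)
M(Z, q) = 19 (M(Z, q) = -7 + 26 = 19)
P + M(Q, B)/v(149) = 11088 + 19/(-155 + 149) = 11088 + 19/(-6) = 11088 + 19*(-⅙) = 11088 - 19/6 = 66509/6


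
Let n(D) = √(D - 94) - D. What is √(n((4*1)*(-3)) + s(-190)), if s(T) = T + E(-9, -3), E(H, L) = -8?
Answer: √(-186 + I*√106) ≈ 0.37731 + 13.643*I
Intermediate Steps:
n(D) = √(-94 + D) - D
s(T) = -8 + T (s(T) = T - 8 = -8 + T)
√(n((4*1)*(-3)) + s(-190)) = √((√(-94 + (4*1)*(-3)) - 4*1*(-3)) + (-8 - 190)) = √((√(-94 + 4*(-3)) - 4*(-3)) - 198) = √((√(-94 - 12) - 1*(-12)) - 198) = √((√(-106) + 12) - 198) = √((I*√106 + 12) - 198) = √((12 + I*√106) - 198) = √(-186 + I*√106)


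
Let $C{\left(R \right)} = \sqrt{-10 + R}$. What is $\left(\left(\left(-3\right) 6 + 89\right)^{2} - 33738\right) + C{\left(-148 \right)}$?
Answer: $-28697 + i \sqrt{158} \approx -28697.0 + 12.57 i$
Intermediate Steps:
$\left(\left(\left(-3\right) 6 + 89\right)^{2} - 33738\right) + C{\left(-148 \right)} = \left(\left(\left(-3\right) 6 + 89\right)^{2} - 33738\right) + \sqrt{-10 - 148} = \left(\left(-18 + 89\right)^{2} - 33738\right) + \sqrt{-158} = \left(71^{2} - 33738\right) + i \sqrt{158} = \left(5041 - 33738\right) + i \sqrt{158} = -28697 + i \sqrt{158}$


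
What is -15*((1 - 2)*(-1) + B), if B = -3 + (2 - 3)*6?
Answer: 120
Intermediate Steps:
B = -9 (B = -3 - 1*6 = -3 - 6 = -9)
-15*((1 - 2)*(-1) + B) = -15*((1 - 2)*(-1) - 9) = -15*(-1*(-1) - 9) = -15*(1 - 9) = -15*(-8) = 120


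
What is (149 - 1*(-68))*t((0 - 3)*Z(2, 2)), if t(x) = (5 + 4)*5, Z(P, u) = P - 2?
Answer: 9765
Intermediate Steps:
Z(P, u) = -2 + P
t(x) = 45 (t(x) = 9*5 = 45)
(149 - 1*(-68))*t((0 - 3)*Z(2, 2)) = (149 - 1*(-68))*45 = (149 + 68)*45 = 217*45 = 9765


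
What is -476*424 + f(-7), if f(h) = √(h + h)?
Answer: -201824 + I*√14 ≈ -2.0182e+5 + 3.7417*I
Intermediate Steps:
f(h) = √2*√h (f(h) = √(2*h) = √2*√h)
-476*424 + f(-7) = -476*424 + √2*√(-7) = -201824 + √2*(I*√7) = -201824 + I*√14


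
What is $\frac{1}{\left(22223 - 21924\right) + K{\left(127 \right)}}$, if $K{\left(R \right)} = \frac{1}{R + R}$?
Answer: $\frac{254}{75947} \approx 0.0033444$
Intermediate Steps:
$K{\left(R \right)} = \frac{1}{2 R}$
$\frac{1}{\left(22223 - 21924\right) + K{\left(127 \right)}} = \frac{1}{\left(22223 - 21924\right) + \frac{1}{2 \cdot 127}} = \frac{1}{299 + \frac{1}{2} \cdot \frac{1}{127}} = \frac{1}{299 + \frac{1}{254}} = \frac{1}{\frac{75947}{254}} = \frac{254}{75947}$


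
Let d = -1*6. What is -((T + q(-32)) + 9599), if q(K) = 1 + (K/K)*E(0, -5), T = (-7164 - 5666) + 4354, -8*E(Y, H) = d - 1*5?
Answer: -9003/8 ≈ -1125.4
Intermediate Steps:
d = -6
E(Y, H) = 11/8 (E(Y, H) = -(-6 - 1*5)/8 = -(-6 - 5)/8 = -1/8*(-11) = 11/8)
T = -8476 (T = -12830 + 4354 = -8476)
q(K) = 19/8 (q(K) = 1 + (K/K)*(11/8) = 1 + 1*(11/8) = 1 + 11/8 = 19/8)
-((T + q(-32)) + 9599) = -((-8476 + 19/8) + 9599) = -(-67789/8 + 9599) = -1*9003/8 = -9003/8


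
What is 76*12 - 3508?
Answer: -2596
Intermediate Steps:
76*12 - 3508 = 912 - 3508 = -2596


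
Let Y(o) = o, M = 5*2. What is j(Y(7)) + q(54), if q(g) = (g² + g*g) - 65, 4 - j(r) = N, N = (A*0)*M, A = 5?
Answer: 5771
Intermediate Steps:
M = 10
N = 0 (N = (5*0)*10 = 0*10 = 0)
j(r) = 4 (j(r) = 4 - 1*0 = 4 + 0 = 4)
q(g) = -65 + 2*g² (q(g) = (g² + g²) - 65 = 2*g² - 65 = -65 + 2*g²)
j(Y(7)) + q(54) = 4 + (-65 + 2*54²) = 4 + (-65 + 2*2916) = 4 + (-65 + 5832) = 4 + 5767 = 5771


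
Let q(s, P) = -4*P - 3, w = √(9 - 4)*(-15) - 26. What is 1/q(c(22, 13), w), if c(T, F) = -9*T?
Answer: -101/7799 + 60*√5/7799 ≈ 0.0042524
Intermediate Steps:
w = -26 - 15*√5 (w = √5*(-15) - 26 = -15*√5 - 26 = -26 - 15*√5 ≈ -59.541)
q(s, P) = -3 - 4*P
1/q(c(22, 13), w) = 1/(-3 - 4*(-26 - 15*√5)) = 1/(-3 + (104 + 60*√5)) = 1/(101 + 60*√5)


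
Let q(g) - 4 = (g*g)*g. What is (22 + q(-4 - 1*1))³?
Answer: -970299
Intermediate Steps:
q(g) = 4 + g³ (q(g) = 4 + (g*g)*g = 4 + g²*g = 4 + g³)
(22 + q(-4 - 1*1))³ = (22 + (4 + (-4 - 1*1)³))³ = (22 + (4 + (-4 - 1)³))³ = (22 + (4 + (-5)³))³ = (22 + (4 - 125))³ = (22 - 121)³ = (-99)³ = -970299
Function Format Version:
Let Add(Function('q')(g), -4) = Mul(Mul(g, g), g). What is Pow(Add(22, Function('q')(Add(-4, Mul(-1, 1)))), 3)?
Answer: -970299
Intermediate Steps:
Function('q')(g) = Add(4, Pow(g, 3)) (Function('q')(g) = Add(4, Mul(Mul(g, g), g)) = Add(4, Mul(Pow(g, 2), g)) = Add(4, Pow(g, 3)))
Pow(Add(22, Function('q')(Add(-4, Mul(-1, 1)))), 3) = Pow(Add(22, Add(4, Pow(Add(-4, Mul(-1, 1)), 3))), 3) = Pow(Add(22, Add(4, Pow(Add(-4, -1), 3))), 3) = Pow(Add(22, Add(4, Pow(-5, 3))), 3) = Pow(Add(22, Add(4, -125)), 3) = Pow(Add(22, -121), 3) = Pow(-99, 3) = -970299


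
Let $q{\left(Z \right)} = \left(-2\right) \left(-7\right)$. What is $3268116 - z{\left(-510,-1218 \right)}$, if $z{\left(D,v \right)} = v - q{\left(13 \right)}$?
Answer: $3269348$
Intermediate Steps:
$q{\left(Z \right)} = 14$
$z{\left(D,v \right)} = -14 + v$ ($z{\left(D,v \right)} = v - 14 = -14 + v$)
$3268116 - z{\left(-510,-1218 \right)} = 3268116 - \left(-14 - 1218\right) = 3268116 - -1232 = 3268116 + 1232 = 3269348$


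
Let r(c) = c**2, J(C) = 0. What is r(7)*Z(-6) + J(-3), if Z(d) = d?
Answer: -294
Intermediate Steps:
r(7)*Z(-6) + J(-3) = 7**2*(-6) + 0 = 49*(-6) + 0 = -294 + 0 = -294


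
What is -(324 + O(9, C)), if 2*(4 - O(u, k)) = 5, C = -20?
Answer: -651/2 ≈ -325.50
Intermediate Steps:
O(u, k) = 3/2 (O(u, k) = 4 - ½*5 = 4 - 5/2 = 3/2)
-(324 + O(9, C)) = -(324 + 3/2) = -1*651/2 = -651/2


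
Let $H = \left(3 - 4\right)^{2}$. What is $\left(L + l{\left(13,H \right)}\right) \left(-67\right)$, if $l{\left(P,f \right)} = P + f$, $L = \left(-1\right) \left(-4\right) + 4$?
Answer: $-1474$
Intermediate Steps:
$H = 1$ ($H = \left(-1\right)^{2} = 1$)
$L = 8$ ($L = 4 + 4 = 8$)
$\left(L + l{\left(13,H \right)}\right) \left(-67\right) = \left(8 + \left(13 + 1\right)\right) \left(-67\right) = \left(8 + 14\right) \left(-67\right) = 22 \left(-67\right) = -1474$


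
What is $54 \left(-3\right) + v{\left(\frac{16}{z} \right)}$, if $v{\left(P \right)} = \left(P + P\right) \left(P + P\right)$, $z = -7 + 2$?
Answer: $- \frac{3026}{25} \approx -121.04$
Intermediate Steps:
$z = -5$
$v{\left(P \right)} = 4 P^{2}$ ($v{\left(P \right)} = 2 P 2 P = 4 P^{2}$)
$54 \left(-3\right) + v{\left(\frac{16}{z} \right)} = 54 \left(-3\right) + 4 \left(\frac{16}{-5}\right)^{2} = -162 + 4 \left(16 \left(- \frac{1}{5}\right)\right)^{2} = -162 + 4 \left(- \frac{16}{5}\right)^{2} = -162 + 4 \cdot \frac{256}{25} = -162 + \frac{1024}{25} = - \frac{3026}{25}$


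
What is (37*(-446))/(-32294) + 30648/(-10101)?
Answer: -137176635/54366949 ≈ -2.5232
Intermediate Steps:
(37*(-446))/(-32294) + 30648/(-10101) = -16502*(-1/32294) + 30648*(-1/10101) = 8251/16147 - 10216/3367 = -137176635/54366949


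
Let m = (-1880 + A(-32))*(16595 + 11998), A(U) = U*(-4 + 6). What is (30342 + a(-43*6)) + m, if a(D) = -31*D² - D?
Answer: -57617676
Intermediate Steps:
A(U) = 2*U (A(U) = U*2 = 2*U)
m = -55584792 (m = (-1880 + 2*(-32))*(16595 + 11998) = (-1880 - 64)*28593 = -1944*28593 = -55584792)
a(D) = -D - 31*D²
(30342 + a(-43*6)) + m = (30342 - (-43*6)*(1 + 31*(-43*6))) - 55584792 = (30342 - 1*(-258)*(1 + 31*(-258))) - 55584792 = (30342 - 1*(-258)*(1 - 7998)) - 55584792 = (30342 - 1*(-258)*(-7997)) - 55584792 = (30342 - 2063226) - 55584792 = -2032884 - 55584792 = -57617676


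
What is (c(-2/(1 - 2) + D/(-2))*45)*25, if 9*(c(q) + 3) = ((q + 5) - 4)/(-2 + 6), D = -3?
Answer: -25875/8 ≈ -3234.4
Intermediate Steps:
c(q) = -107/36 + q/36 (c(q) = -3 + (((q + 5) - 4)/(-2 + 6))/9 = -3 + (((5 + q) - 4)/4)/9 = -3 + ((1 + q)*(¼))/9 = -3 + (¼ + q/4)/9 = -3 + (1/36 + q/36) = -107/36 + q/36)
(c(-2/(1 - 2) + D/(-2))*45)*25 = ((-107/36 + (-2/(1 - 2) - 3/(-2))/36)*45)*25 = ((-107/36 + (-2/(-1) - 3*(-½))/36)*45)*25 = ((-107/36 + (-2*(-1) + 3/2)/36)*45)*25 = ((-107/36 + (2 + 3/2)/36)*45)*25 = ((-107/36 + (1/36)*(7/2))*45)*25 = ((-107/36 + 7/72)*45)*25 = -23/8*45*25 = -1035/8*25 = -25875/8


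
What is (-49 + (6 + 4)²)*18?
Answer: 918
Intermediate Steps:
(-49 + (6 + 4)²)*18 = (-49 + 10²)*18 = (-49 + 100)*18 = 51*18 = 918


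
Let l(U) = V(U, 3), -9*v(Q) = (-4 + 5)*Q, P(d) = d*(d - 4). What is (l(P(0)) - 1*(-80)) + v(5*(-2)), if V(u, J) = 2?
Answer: 748/9 ≈ 83.111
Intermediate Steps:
P(d) = d*(-4 + d)
v(Q) = -Q/9 (v(Q) = -(-4 + 5)*Q/9 = -Q/9)
l(U) = 2
(l(P(0)) - 1*(-80)) + v(5*(-2)) = (2 - 1*(-80)) - 5*(-2)/9 = (2 + 80) - 1/9*(-10) = 82 + 10/9 = 748/9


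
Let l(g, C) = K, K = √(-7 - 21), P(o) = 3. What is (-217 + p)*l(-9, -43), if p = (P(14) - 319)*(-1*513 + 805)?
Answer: -184978*I*√7 ≈ -4.8941e+5*I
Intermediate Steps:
p = -92272 (p = (3 - 319)*(-1*513 + 805) = -316*(-513 + 805) = -316*292 = -92272)
K = 2*I*√7 (K = √(-28) = 2*I*√7 ≈ 5.2915*I)
l(g, C) = 2*I*√7
(-217 + p)*l(-9, -43) = (-217 - 92272)*(2*I*√7) = -184978*I*√7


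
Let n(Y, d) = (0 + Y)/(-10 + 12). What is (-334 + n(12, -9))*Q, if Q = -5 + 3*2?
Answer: -328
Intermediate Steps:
n(Y, d) = Y/2
Q = 1 (Q = -5 + 6 = 1)
(-334 + n(12, -9))*Q = (-334 + (½)*12)*1 = (-334 + 6)*1 = -328*1 = -328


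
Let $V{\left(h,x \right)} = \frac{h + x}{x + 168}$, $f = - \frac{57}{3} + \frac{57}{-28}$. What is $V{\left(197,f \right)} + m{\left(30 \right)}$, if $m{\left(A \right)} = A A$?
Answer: $\frac{3708427}{4115} \approx 901.2$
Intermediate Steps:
$m{\left(A \right)} = A^{2}$
$f = - \frac{589}{28}$ ($f = \left(-57\right) \frac{1}{3} + 57 \left(- \frac{1}{28}\right) = -19 - \frac{57}{28} = - \frac{589}{28} \approx -21.036$)
$V{\left(h,x \right)} = \frac{h + x}{168 + x}$
$V{\left(197,f \right)} + m{\left(30 \right)} = \frac{197 - \frac{589}{28}}{168 - \frac{589}{28}} + 30^{2} = \frac{1}{\frac{4115}{28}} \cdot \frac{4927}{28} + 900 = \frac{28}{4115} \cdot \frac{4927}{28} + 900 = \frac{4927}{4115} + 900 = \frac{3708427}{4115}$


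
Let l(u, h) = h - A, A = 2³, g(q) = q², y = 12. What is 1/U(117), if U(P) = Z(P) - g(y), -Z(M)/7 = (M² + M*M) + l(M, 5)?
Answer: -1/191769 ≈ -5.2146e-6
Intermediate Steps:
A = 8
l(u, h) = -8 + h (l(u, h) = h - 1*8 = h - 8 = -8 + h)
Z(M) = 21 - 14*M² (Z(M) = -7*((M² + M*M) + (-8 + 5)) = -7*((M² + M²) - 3) = -7*(2*M² - 3) = -7*(-3 + 2*M²) = 21 - 14*M²)
U(P) = -123 - 14*P² (U(P) = (21 - 14*P²) - 1*12² = (21 - 14*P²) - 1*144 = (21 - 14*P²) - 144 = -123 - 14*P²)
1/U(117) = 1/(-123 - 14*117²) = 1/(-123 - 14*13689) = 1/(-123 - 191646) = 1/(-191769) = -1/191769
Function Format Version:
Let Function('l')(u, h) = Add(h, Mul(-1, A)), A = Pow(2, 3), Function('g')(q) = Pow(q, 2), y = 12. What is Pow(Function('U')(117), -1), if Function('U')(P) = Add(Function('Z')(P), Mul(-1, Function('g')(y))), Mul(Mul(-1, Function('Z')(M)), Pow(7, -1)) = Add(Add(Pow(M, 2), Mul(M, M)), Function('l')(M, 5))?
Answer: Rational(-1, 191769) ≈ -5.2146e-6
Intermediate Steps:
A = 8
Function('l')(u, h) = Add(-8, h) (Function('l')(u, h) = Add(h, Mul(-1, 8)) = Add(h, -8) = Add(-8, h))
Function('Z')(M) = Add(21, Mul(-14, Pow(M, 2))) (Function('Z')(M) = Mul(-7, Add(Add(Pow(M, 2), Mul(M, M)), Add(-8, 5))) = Mul(-7, Add(Add(Pow(M, 2), Pow(M, 2)), -3)) = Mul(-7, Add(Mul(2, Pow(M, 2)), -3)) = Mul(-7, Add(-3, Mul(2, Pow(M, 2)))) = Add(21, Mul(-14, Pow(M, 2))))
Function('U')(P) = Add(-123, Mul(-14, Pow(P, 2))) (Function('U')(P) = Add(Add(21, Mul(-14, Pow(P, 2))), Mul(-1, Pow(12, 2))) = Add(Add(21, Mul(-14, Pow(P, 2))), Mul(-1, 144)) = Add(Add(21, Mul(-14, Pow(P, 2))), -144) = Add(-123, Mul(-14, Pow(P, 2))))
Pow(Function('U')(117), -1) = Pow(Add(-123, Mul(-14, Pow(117, 2))), -1) = Pow(Add(-123, Mul(-14, 13689)), -1) = Pow(Add(-123, -191646), -1) = Pow(-191769, -1) = Rational(-1, 191769)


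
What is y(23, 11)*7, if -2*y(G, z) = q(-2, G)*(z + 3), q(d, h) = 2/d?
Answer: 49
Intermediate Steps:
y(G, z) = 3/2 + z/2 (y(G, z) = -2/(-2)*(z + 3)/2 = -2*(-1/2)*(3 + z)/2 = -(-1)*(3 + z)/2 = -(-3 - z)/2 = 3/2 + z/2)
y(23, 11)*7 = (3/2 + (1/2)*11)*7 = (3/2 + 11/2)*7 = 7*7 = 49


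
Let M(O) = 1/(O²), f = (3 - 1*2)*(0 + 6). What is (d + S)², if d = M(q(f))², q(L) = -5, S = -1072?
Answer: 448898660001/390625 ≈ 1.1492e+6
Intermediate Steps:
f = 6 (f = (3 - 2)*6 = 1*6 = 6)
M(O) = O⁻²
d = 1/625 (d = ((-5)⁻²)² = (1/25)² = 1/625 ≈ 0.0016000)
(d + S)² = (1/625 - 1072)² = (-669999/625)² = 448898660001/390625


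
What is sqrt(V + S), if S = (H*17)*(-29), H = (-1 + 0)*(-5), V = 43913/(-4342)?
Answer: I*sqrt(46663226506)/4342 ≈ 49.75*I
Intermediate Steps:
V = -43913/4342 (V = 43913*(-1/4342) = -43913/4342 ≈ -10.114)
H = 5 (H = -1*(-5) = 5)
S = -2465 (S = (5*17)*(-29) = 85*(-29) = -2465)
sqrt(V + S) = sqrt(-43913/4342 - 2465) = sqrt(-10746943/4342) = I*sqrt(46663226506)/4342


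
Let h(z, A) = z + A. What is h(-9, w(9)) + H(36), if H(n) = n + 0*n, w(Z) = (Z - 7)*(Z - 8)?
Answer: 29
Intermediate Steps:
w(Z) = (-8 + Z)*(-7 + Z) (w(Z) = (-7 + Z)*(-8 + Z) = (-8 + Z)*(-7 + Z))
H(n) = n (H(n) = n + 0 = n)
h(z, A) = A + z
h(-9, w(9)) + H(36) = ((56 + 9² - 15*9) - 9) + 36 = ((56 + 81 - 135) - 9) + 36 = (2 - 9) + 36 = -7 + 36 = 29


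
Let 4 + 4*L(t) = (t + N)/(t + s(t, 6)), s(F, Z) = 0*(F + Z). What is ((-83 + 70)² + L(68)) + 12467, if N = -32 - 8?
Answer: 859187/68 ≈ 12635.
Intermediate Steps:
N = -40
s(F, Z) = 0
L(t) = -1 + (-40 + t)/(4*t) (L(t) = -1 + ((t - 40)/(t + 0))/4 = -1 + ((-40 + t)/t)/4 = -1 + (-40 + t)/(4*t))
((-83 + 70)² + L(68)) + 12467 = ((-83 + 70)² + (-¾ - 10/68)) + 12467 = ((-13)² + (-¾ - 10*1/68)) + 12467 = (169 + (-¾ - 5/34)) + 12467 = (169 - 61/68) + 12467 = 11431/68 + 12467 = 859187/68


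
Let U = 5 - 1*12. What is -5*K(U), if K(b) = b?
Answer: 35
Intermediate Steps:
U = -7 (U = 5 - 12 = -7)
-5*K(U) = -5*(-7) = 35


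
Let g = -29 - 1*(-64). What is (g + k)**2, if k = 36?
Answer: 5041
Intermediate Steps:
g = 35 (g = -29 + 64 = 35)
(g + k)**2 = (35 + 36)**2 = 71**2 = 5041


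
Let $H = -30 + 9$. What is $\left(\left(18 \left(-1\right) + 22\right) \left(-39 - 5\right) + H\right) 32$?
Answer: $-6304$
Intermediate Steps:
$H = -21$
$\left(\left(18 \left(-1\right) + 22\right) \left(-39 - 5\right) + H\right) 32 = \left(\left(18 \left(-1\right) + 22\right) \left(-39 - 5\right) - 21\right) 32 = \left(\left(-18 + 22\right) \left(-44\right) - 21\right) 32 = \left(4 \left(-44\right) - 21\right) 32 = \left(-176 - 21\right) 32 = \left(-197\right) 32 = -6304$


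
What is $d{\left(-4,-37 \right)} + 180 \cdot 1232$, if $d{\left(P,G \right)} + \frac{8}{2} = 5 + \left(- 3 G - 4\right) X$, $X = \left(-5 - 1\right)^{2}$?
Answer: $225613$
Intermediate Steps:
$X = 36$ ($X = \left(-6\right)^{2} = 36$)
$d{\left(P,G \right)} = -143 - 108 G$ ($d{\left(P,G \right)} = -4 + \left(5 + \left(- 3 G - 4\right) 36\right) = -4 + \left(5 + \left(-4 - 3 G\right) 36\right) = -4 + \left(5 - \left(144 + 108 G\right)\right) = -4 - \left(139 + 108 G\right) = -143 - 108 G$)
$d{\left(-4,-37 \right)} + 180 \cdot 1232 = \left(-143 - -3996\right) + 180 \cdot 1232 = \left(-143 + 3996\right) + 221760 = 3853 + 221760 = 225613$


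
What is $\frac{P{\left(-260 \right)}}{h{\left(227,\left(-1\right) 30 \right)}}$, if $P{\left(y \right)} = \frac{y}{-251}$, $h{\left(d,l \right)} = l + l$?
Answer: $- \frac{13}{753} \approx -0.017264$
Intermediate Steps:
$h{\left(d,l \right)} = 2 l$
$P{\left(y \right)} = - \frac{y}{251}$ ($P{\left(y \right)} = y \left(- \frac{1}{251}\right) = - \frac{y}{251}$)
$\frac{P{\left(-260 \right)}}{h{\left(227,\left(-1\right) 30 \right)}} = \frac{\left(- \frac{1}{251}\right) \left(-260\right)}{2 \left(\left(-1\right) 30\right)} = \frac{260}{251 \cdot 2 \left(-30\right)} = \frac{260}{251 \left(-60\right)} = \frac{260}{251} \left(- \frac{1}{60}\right) = - \frac{13}{753}$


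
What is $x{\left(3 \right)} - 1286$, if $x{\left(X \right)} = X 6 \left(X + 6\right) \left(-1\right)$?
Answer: $-1448$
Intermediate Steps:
$x{\left(X \right)} = - X \left(36 + 6 X\right)$ ($x{\left(X \right)} = X 6 \left(6 + X\right) \left(-1\right) = X \left(36 + 6 X\right) \left(-1\right) = - X \left(36 + 6 X\right)$)
$x{\left(3 \right)} - 1286 = \left(-6\right) 3 \left(6 + 3\right) - 1286 = \left(-6\right) 3 \cdot 9 - 1286 = -162 - 1286 = -1448$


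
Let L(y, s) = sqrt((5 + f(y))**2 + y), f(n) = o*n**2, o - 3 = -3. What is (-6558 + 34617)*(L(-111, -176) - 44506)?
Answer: -1248793854 + 28059*I*sqrt(86) ≈ -1.2488e+9 + 2.6021e+5*I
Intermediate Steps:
o = 0 (o = 3 - 3 = 0)
f(n) = 0 (f(n) = 0*n**2 = 0)
L(y, s) = sqrt(25 + y) (L(y, s) = sqrt((5 + 0)**2 + y) = sqrt(5**2 + y) = sqrt(25 + y))
(-6558 + 34617)*(L(-111, -176) - 44506) = (-6558 + 34617)*(sqrt(25 - 111) - 44506) = 28059*(sqrt(-86) - 44506) = 28059*(I*sqrt(86) - 44506) = 28059*(-44506 + I*sqrt(86)) = -1248793854 + 28059*I*sqrt(86)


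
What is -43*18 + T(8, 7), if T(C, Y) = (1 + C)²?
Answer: -693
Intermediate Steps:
-43*18 + T(8, 7) = -43*18 + (1 + 8)² = -774 + 9² = -774 + 81 = -693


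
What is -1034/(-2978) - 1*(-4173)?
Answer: 6214114/1489 ≈ 4173.3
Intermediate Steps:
-1034/(-2978) - 1*(-4173) = -1034*(-1/2978) + 4173 = 517/1489 + 4173 = 6214114/1489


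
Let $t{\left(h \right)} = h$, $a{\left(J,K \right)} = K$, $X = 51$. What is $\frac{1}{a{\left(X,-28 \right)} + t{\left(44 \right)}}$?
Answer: $\frac{1}{16} \approx 0.0625$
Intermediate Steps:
$\frac{1}{a{\left(X,-28 \right)} + t{\left(44 \right)}} = \frac{1}{-28 + 44} = \frac{1}{16}$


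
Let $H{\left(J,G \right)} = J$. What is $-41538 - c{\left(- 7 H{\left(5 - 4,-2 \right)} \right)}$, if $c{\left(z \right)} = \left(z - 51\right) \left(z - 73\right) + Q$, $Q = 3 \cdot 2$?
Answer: $-46184$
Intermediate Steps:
$Q = 6$
$c{\left(z \right)} = 6 + \left(-73 + z\right) \left(-51 + z\right)$ ($c{\left(z \right)} = \left(z - 51\right) \left(z - 73\right) + 6 = \left(-51 + z\right) \left(-73 + z\right) + 6 = \left(-73 + z\right) \left(-51 + z\right) + 6 = 6 + \left(-73 + z\right) \left(-51 + z\right)$)
$-41538 - c{\left(- 7 H{\left(5 - 4,-2 \right)} \right)} = -41538 - \left(3729 + \left(- 7 \left(5 - 4\right)\right)^{2} - 124 \left(- 7 \left(5 - 4\right)\right)\right) = -41538 - \left(3729 + \left(\left(-7\right) 1\right)^{2} - 124 \left(\left(-7\right) 1\right)\right) = -41538 - \left(3729 + \left(-7\right)^{2} - -868\right) = -41538 - \left(3729 + 49 + 868\right) = -41538 - 4646 = -46184$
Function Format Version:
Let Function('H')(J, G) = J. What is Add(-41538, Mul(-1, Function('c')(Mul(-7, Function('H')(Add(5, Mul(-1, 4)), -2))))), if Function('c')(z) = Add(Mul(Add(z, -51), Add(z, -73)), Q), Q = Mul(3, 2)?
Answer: -46184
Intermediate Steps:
Q = 6
Function('c')(z) = Add(6, Mul(Add(-73, z), Add(-51, z))) (Function('c')(z) = Add(Mul(Add(z, -51), Add(z, -73)), 6) = Add(Mul(Add(-51, z), Add(-73, z)), 6) = Add(Mul(Add(-73, z), Add(-51, z)), 6) = Add(6, Mul(Add(-73, z), Add(-51, z))))
Add(-41538, Mul(-1, Function('c')(Mul(-7, Function('H')(Add(5, Mul(-1, 4)), -2))))) = Add(-41538, Mul(-1, Add(3729, Pow(Mul(-7, Add(5, Mul(-1, 4))), 2), Mul(-124, Mul(-7, Add(5, Mul(-1, 4))))))) = Add(-41538, Mul(-1, Add(3729, Pow(Mul(-7, Add(5, -4)), 2), Mul(-124, Mul(-7, Add(5, -4)))))) = Add(-41538, Mul(-1, Add(3729, Pow(Mul(-7, 1), 2), Mul(-124, Mul(-7, 1))))) = Add(-41538, Mul(-1, Add(3729, Pow(-7, 2), Mul(-124, -7)))) = Add(-41538, Mul(-1, Add(3729, 49, 868))) = Add(-41538, Mul(-1, 4646)) = Add(-41538, -4646) = -46184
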